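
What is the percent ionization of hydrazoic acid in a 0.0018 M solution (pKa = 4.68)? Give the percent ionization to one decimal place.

10.2%

HN3 ⇌ N3- + H+; let x = [H+] at equilibrium.
Ka = 10^(−4.68) = 2.09 × 10^-5
Solve x² + 2.09e-05x − 3.76e-08 = 0 → x = 1.84 × 10^-4 M
Fraction ionized = 1.84 × 10^-4 / 0.0018 = 0.1022 → 10.2%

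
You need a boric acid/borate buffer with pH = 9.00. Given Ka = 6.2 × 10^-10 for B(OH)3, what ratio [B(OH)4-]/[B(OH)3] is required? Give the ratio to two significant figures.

pKa = -log(6.2 × 10^-10) = 9.208
pH = pKa + log(r) ⇒ log(r) = 9.00 − 9.208 = -0.208
r = [B(OH)4-]/[B(OH)3] = 10^(-0.208) = 0.619

ratio = 0.62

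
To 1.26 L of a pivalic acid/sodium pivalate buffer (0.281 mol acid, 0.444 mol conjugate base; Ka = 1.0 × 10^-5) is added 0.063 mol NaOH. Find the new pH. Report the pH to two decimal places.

pH = 5.37

OH- converts (CH3)3CCOOH to (CH3)3CCOO-: (CH3)3CCOOH → 0.218 mol, (CH3)3CCOO- → 0.507 mol.
pKa = −log(1.0 × 10^-5) = 5.000
pH = pKa + log([A⁻]/[HA]) = 5.000 + log(0.507/0.218) = 5.000 +0.367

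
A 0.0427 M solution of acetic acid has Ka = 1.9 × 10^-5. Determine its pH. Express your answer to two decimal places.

CH3COOH ⇌ CH3COO- + H+
Let x = [H+] at equilibrium. Ka = x²/(0.0427 − x).
Neglecting x in the denominator: x = √(1.9 × 10^-5 × 0.0427) = 9.01 × 10^-4 M
(x/C₀ = 2.1% < 5%, so the approximation holds.)
pH = −log[H+] = −log(9.01 × 10^-4) = 3.05

pH = 3.05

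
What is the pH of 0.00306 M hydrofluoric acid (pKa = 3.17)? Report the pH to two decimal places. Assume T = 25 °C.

HF ⇌ F- + H+
Ka = 10^(−3.17) = 6.76 × 10^-4
From the ICE table, Ka = [H+]²/(0.00306 − [H+]) = 6.76 × 10^-4.
The 5% rule fails; solving [H+]² + Ka·[H+] − Ka·C₀ = 0 exactly:
[H+] = (−Ka + √(Ka² + 4·Ka·C₀))/2 = 1.14 × 10^-3 M
pH = −log[H+] = −log(1.14 × 10^-3) = 2.94

pH = 2.94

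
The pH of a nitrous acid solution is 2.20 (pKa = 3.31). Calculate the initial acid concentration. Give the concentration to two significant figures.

[H+] = 10^(-2.20) = 6.31 × 10^-3 M = x
Ka = 10^(−3.31) = 4.90 × 10^-4
Ka = x²/(C₀ − x) ⇒ C₀ = x + x²/Ka
C₀ = 6.31 × 10^-3 + (6.31 × 10^-3)²/(4.90 × 10^-4) = 8.76 × 10^-2 M

C₀ = 8.8 × 10^-2 M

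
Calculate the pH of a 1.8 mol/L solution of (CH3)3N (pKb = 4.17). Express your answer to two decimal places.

(CH3)3N + H2O ⇌ (CH3)3NH+ + OH-
Kb = 10^(−4.17) = 6.76 × 10^-5
From the ICE table, Kb = [OH-]²/(1.8 − [OH-]) = 6.76 × 10^-5.
Since Kb ≪ C₀, [OH-] ≈ √(Kb·C₀) = 1.10 × 10^-2 M.
Check: 0.61% ionized — well under 5%, approximation valid.
pOH = 1.96, so pH = 14.00 − pOH = 12.04

pH = 12.04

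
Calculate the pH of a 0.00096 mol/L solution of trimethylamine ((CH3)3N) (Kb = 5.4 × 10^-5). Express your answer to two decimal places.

pH = 10.31

(CH3)3N + H2O ⇌ (CH3)3NH+ + OH-
Let x = [OH-] at equilibrium. Kb = x²/(0.00096 − x).
x is not negligible relative to C₀; solve x² + 5.4e-05·x − 5.18e-08 = 0.
x = [−5.4e-05 + √(5.4e-05² + 2.07e-07)]/2 = 2.02 × 10^-4 M
pOH = −log(2.02 × 10^-4) = 3.69; pH = 14.00 − 3.69 = 10.31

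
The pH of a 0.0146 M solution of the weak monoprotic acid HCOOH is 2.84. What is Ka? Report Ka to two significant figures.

Ka = 1.6 × 10^-4

[H+] = 10^(-2.84) = 1.45 × 10^-3 M
At equilibrium [HA] = 0.0146 − 1.45 × 10^-3 = 1.32 × 10^-2 M
Ka = [H+][A-]/[HA] = (1.45 × 10^-3)² / 1.32 × 10^-2 = 1.6 × 10^-4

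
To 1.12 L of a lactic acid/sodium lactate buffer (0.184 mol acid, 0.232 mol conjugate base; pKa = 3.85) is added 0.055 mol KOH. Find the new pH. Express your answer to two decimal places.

pH = 4.20

OH- converts CH3CH(OH)COOH to CH3CH(OH)COO-: CH3CH(OH)COOH → 0.129 mol, CH3CH(OH)COO- → 0.287 mol.
pH = pKa + log([A⁻]/[HA]) = 3.85 + log(0.287/0.129) = 3.85 +0.347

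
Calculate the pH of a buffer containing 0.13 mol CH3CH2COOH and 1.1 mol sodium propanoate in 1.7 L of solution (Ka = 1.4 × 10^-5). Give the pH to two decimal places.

pKa = −log(1.4 × 10^-5) = 4.854
pH = pKa + log([A⁻]/[HA]) = 4.854 + log(1.1/0.13)
pH = 4.854 + (+0.927) = 5.78

pH = 5.78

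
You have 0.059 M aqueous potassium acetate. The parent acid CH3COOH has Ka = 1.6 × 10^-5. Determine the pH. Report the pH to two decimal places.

pH = 8.78

CH3COO- is the conjugate base of the weak acid CH3COOH.
Kb = Kw/Ka = 1.0×10^-14 / 1.6 × 10^-5 = 6.25 × 10^-10
Let x = [OH-] at equilibrium. Kb = x²/(0.059 − x).
Assume x ≪ 0.059: x ≈ √(6.25 × 10^-10 × 0.059) = 6.07 × 10^-6 M
Check: 0.01% ionized — well under 5%, approximation valid.
pOH = −log(6.07 × 10^-6) = 5.22; pH = 14.00 − 5.22 = 8.78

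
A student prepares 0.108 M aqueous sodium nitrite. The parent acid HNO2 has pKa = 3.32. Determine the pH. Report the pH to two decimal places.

NO2- is the conjugate base of the weak acid HNO2.
Ka = 10^(−3.32) = 4.79 × 10^-4
Kb = Kw/Ka = 1.0×10^-14 / 4.79 × 10^-4 = 2.09 × 10^-11
From the ICE table, Kb = [OH-]²/(0.108 − [OH-]) = 2.09 × 10^-11.
Assume [OH-] ≪ 0.108: [OH-] ≈ √(2.09 × 10^-11 × 0.108) = 1.50 × 10^-6 M
pOH = −log(1.50 × 10^-6) = 5.82; pH = 14.00 − 5.82 = 8.18

pH = 8.18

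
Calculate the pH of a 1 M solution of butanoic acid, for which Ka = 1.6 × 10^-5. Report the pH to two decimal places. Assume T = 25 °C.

pH = 2.40

CH3(CH2)2COOH ⇌ CH3(CH2)2COO- + H+
From the ICE table, Ka = [H+]²/(1 − [H+]) = 1.6 × 10^-5.
Since Ka ≪ C₀, [H+] ≈ √(Ka·C₀) = 4.00 × 10^-3 M.
Check: 0.4% ionized — well under 5%, approximation valid.
pH = −log[H+] = −log(4.00 × 10^-3) = 2.40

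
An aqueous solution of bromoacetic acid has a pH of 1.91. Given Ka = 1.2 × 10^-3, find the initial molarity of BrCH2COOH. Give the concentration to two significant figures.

[H+] = 10^(-1.91) = 1.23 × 10^-2 M = x
Ka = x²/(C₀ − x) ⇒ C₀ = x + x²/Ka
C₀ = 1.23 × 10^-2 + (1.23 × 10^-2)²/(1.2 × 10^-3) = 1.38 × 10^-1 M

C₀ = 1.4 × 10^-1 M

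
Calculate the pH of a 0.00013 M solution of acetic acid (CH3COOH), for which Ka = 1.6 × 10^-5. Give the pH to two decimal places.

CH3COOH ⇌ CH3COO- + H+
From the ICE table, Ka = x²/(0.00013 − x) = 1.6 × 10^-5.
Here C₀/Ka ≈ 8.12, so the small-x approximation fails. Use the quadratic:
x = [−1.6e-05 + √(1.6e-05² + 8.32e-09)]/2 = 3.83 × 10^-5 M
pH = −log[H+] = −log(3.83 × 10^-5) = 4.42

pH = 4.42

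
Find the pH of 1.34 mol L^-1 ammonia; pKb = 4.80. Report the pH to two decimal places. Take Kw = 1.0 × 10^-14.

NH3 + H2O ⇌ NH4+ + OH-
Kb = 10^(−4.80) = 1.58 × 10^-5
Kb = [OH-]²/(1.34 − [OH-]) = 1.58 × 10^-5
Neglecting [OH-] in the denominator: [OH-] = √(1.58 × 10^-5 × 1.34) = 4.60 × 10^-3 M
pOH = −log(4.60 × 10^-3) = 2.34; pH = 14.00 − 2.34 = 11.66

pH = 11.66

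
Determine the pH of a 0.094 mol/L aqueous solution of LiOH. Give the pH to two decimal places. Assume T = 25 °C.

LiOH is a strong base; [OH-] = 0.094 M.
pOH = -log(0.094) = 1.03
pH = 14.00 - 1.03 = 12.97

pH = 12.97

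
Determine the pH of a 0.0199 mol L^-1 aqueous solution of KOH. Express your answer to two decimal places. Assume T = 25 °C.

pH = 12.30

KOH is a strong base; [OH-] = 0.0199 M.
pOH = -log(0.0199) = 1.70
pH = 14.00 - 1.70 = 12.30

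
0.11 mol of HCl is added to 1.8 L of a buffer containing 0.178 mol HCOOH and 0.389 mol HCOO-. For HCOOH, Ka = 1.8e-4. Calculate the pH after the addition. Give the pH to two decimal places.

Added H+ converts HCOO- to HCOOH: HCOOH → 0.288 mol, HCOO- → 0.279 mol.
pKa = −log(1.8 × 10^-4) = 3.745
pH = pKa + log([A⁻]/[HA]) = 3.745 + log(0.279/0.288) = 3.745 -0.014

pH = 3.73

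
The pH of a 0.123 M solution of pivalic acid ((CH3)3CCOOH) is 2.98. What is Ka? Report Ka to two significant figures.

[H+] = 10^(-2.98) = 1.05 × 10^-3 M
At equilibrium [HA] = 0.123 − 1.05 × 10^-3 = 1.22 × 10^-1 M
Ka = [H+][A-]/[HA] = (1.05 × 10^-3)² / 1.22 × 10^-1 = 9.0 × 10^-6

Ka = 9.0 × 10^-6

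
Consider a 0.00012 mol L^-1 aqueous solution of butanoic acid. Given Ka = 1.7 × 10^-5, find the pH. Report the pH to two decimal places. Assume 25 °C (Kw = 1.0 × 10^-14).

pH = 4.43

CH3(CH2)2COOH ⇌ CH3(CH2)2COO- + H+
Ka = [H+]²/(0.00012 − [H+]) = 1.7 × 10^-5
The 5% rule fails; solving [H+]² + Ka·[H+] − Ka·C₀ = 0 exactly:
[H+] = (−Ka + √(Ka² + 4·Ka·C₀))/2 = 3.75 × 10^-5 M
pH = −log(3.75 × 10^-5) = 4.43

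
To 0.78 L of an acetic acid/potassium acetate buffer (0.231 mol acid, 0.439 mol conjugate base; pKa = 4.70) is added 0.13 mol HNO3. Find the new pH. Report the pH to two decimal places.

Added H+ converts CH3COO- to CH3COOH: CH3COOH → 0.361 mol, CH3COO- → 0.309 mol.
Henderson–Hasselbalch with mole ratio 0.309/0.361: pH = 4.70 + (-0.068)

pH = 4.63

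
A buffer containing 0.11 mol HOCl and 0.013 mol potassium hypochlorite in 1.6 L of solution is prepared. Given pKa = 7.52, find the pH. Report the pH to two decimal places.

pH = 6.59

pH = pKa + log([A⁻]/[HA]) = 7.52 + log(0.013/0.11)
pH = 7.52 + (-0.927) = 6.59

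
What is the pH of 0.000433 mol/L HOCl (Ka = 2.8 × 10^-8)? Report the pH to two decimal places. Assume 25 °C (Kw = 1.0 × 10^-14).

pH = 5.46

HOCl ⇌ OCl- + H+
Ka = x²/(0.000433 − x) = 2.8 × 10^-8
Assume x ≪ 0.000433: x ≈ √(2.8 × 10^-8 × 0.000433) = 3.48 × 10^-6 M
pH = −log[H+] = −log(3.48 × 10^-6) = 5.46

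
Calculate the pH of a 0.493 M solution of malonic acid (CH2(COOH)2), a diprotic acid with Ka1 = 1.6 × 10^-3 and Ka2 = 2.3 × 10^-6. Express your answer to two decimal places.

pH = 1.56

Ka1 ≫ Ka2, so treat the first dissociation as the only significant source of H+.
Ka1 = x²/(0.493 − x) = 1.6 × 10^-3
Solving the quadratic: x = (−Ka1 + √(Ka1² + 4·Ka1·C₀))/2 = 2.73 × 10^-2 M
pH = −log(2.73 × 10^-2) = 1.56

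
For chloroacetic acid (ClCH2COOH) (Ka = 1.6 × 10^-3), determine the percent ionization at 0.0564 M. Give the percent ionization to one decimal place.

15.5%

ClCH2COOH ⇌ ClCH2COO- + H+; let x = [H+] at equilibrium.
Ka = x²/(C₀ − x); solving the quadratic gives x = 8.73 × 10^-3 M.
% ionization = x/C₀ × 100% = 8.73 × 10^-3/0.0564 × 100% = 15.5%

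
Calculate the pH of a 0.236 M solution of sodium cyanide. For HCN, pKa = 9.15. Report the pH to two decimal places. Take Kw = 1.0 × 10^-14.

CN- is the conjugate base of the weak acid HCN.
Ka = 10^(−9.15) = 7.08 × 10^-10
Kb = Kw/Ka = 1.0×10^-14 / 7.08 × 10^-10 = 1.41 × 10^-5
Kb = x²/(0.236 − x) = 1.41 × 10^-5
Since Kb ≪ C₀, x ≈ √(Kb·C₀) = 1.82 × 10^-3 M.
(x/C₀ = 0.77% < 5%, so the approximation holds.)
pOH = −log(1.82 × 10^-3) = 2.74; pH = 14.00 − 2.74 = 11.26

pH = 11.26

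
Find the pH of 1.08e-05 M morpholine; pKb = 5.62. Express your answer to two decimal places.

pH = 8.61

C4H8ONH + H2O ⇌ C4H8ONH2+ + OH-
Kb = 10^(−5.62) = 2.40 × 10^-6
Kb = [OH-]²/(1.08e-05 − [OH-]) = 2.40 × 10^-6
The 5% rule fails; solving [OH-]² + Kb·[OH-] − Kb·C₀ = 0 exactly:
[OH-] = [−2.4e-06 + √(2.4e-06² + 1.04e-10)]/2 = 4.03 × 10^-6 M
pOH = 5.39, so pH = 14.00 − pOH = 8.61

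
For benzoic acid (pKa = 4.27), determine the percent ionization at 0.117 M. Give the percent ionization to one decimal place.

C6H5COOH ⇌ C6H5COO- + H+; let x = [H+] at equilibrium.
Ka = 10^(−4.27) = 5.37 × 10^-5
x ≈ √(Ka·C₀) = √(5.37 × 10^-5 × 0.117) = 2.51 × 10^-3 M
% ionization = x/C₀ × 100% = 2.51 × 10^-3/0.117 × 100% = 2.1%

2.1%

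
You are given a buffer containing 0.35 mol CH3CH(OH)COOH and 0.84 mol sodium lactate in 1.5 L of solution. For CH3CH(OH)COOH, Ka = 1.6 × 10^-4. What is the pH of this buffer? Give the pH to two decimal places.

pH = 4.18

pKa = −log(1.6 × 10^-4) = 3.796
pH = pKa + log([A⁻]/[HA]) = 3.796 + log(0.84/0.35)
pH = 3.796 + (+0.380) = 4.18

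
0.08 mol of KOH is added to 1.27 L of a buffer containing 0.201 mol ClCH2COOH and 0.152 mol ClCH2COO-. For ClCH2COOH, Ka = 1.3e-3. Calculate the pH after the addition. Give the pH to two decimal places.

After neutralization: n(ClCH2COOH) = 0.121 mol, n(ClCH2COO-) = 0.232 mol.
pKa = −log(1.3 × 10^-3) = 2.886
Henderson–Hasselbalch with mole ratio 0.232/0.121: pH = 2.886 + (+0.283)

pH = 3.17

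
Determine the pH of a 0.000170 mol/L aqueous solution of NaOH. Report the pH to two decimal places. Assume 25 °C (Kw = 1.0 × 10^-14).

pH = 10.23

NaOH is a strong base; [OH-] = 0.00017 M.
pOH = -log(0.00017) = 3.77
pH = 14.00 - 3.77 = 10.23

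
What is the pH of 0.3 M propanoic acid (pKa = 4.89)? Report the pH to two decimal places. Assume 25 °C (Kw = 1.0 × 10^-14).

pH = 2.71

CH3CH2COOH ⇌ CH3CH2COO- + H+
Ka = 10^(−4.89) = 1.29 × 10^-5
Ka = x²/(0.3 − x) = 1.29 × 10^-5
Since Ka ≪ C₀, x ≈ √(Ka·C₀) = 1.97 × 10^-3 M.
pH = −log(1.97 × 10^-3) = 2.71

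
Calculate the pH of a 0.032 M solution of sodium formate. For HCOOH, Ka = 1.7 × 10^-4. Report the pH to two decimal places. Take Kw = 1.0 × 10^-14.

pH = 8.14

HCOO- is the conjugate base of the weak acid HCOOH.
Kb = Kw/Ka = 1.0×10^-14 / 1.7 × 10^-4 = 5.88 × 10^-11
From the ICE table, Kb = x²/(0.032 − x) = 5.88 × 10^-11.
Neglecting x in the denominator: x = √(5.88 × 10^-11 × 0.032) = 1.37 × 10^-6 M
pOH = 5.86, so pH = 14.00 − pOH = 8.14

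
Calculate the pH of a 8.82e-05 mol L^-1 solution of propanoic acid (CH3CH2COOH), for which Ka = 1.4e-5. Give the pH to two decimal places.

pH = 4.54

CH3CH2COOH ⇌ CH3CH2COO- + H+
From the ICE table, Ka = x²/(8.82e-05 − x) = 1.4 × 10^-5.
x is not negligible relative to C₀; solve x² + 1.4e-05·x − 1.23e-09 = 0.
x = (−Ka + √(Ka² + 4·Ka·C₀))/2 = 2.88 × 10^-5 M
pH = −log[H+] = −log(2.88 × 10^-5) = 4.54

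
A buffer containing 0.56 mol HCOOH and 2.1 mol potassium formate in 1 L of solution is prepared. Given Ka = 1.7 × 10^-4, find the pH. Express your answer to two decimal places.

pH = 4.34

pKa = −log(1.7 × 10^-4) = 3.770
Henderson–Hasselbalch: pH = pKa + log([HCOO-]/[HCOOH]) = 3.770 + log(2.1/0.56)
pH = 3.770 + (+0.574) = 4.34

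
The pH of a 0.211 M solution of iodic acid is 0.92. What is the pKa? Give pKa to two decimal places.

pKa = 0.80

[H+] = 10^(-0.92) = 1.20 × 10^-1 M
At equilibrium [HA] = 0.211 − 1.20 × 10^-1 = 9.10 × 10^-2 M
Ka = [H+][A-]/[HA] = (1.20 × 10^-1)² / 9.10 × 10^-2 = 1.58 × 10^-1
pKa = -log(1.58 × 10^-1) = 0.80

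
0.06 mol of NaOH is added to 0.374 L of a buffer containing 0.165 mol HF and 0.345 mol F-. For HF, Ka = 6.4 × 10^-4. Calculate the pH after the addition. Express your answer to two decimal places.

pH = 3.78

After neutralization: n(HF) = 0.105 mol, n(F-) = 0.405 mol.
pKa = −log(6.4 × 10^-4) = 3.194
pH = pKa + log([A⁻]/[HA]) = 3.194 + log(0.405/0.105) = 3.194 +0.586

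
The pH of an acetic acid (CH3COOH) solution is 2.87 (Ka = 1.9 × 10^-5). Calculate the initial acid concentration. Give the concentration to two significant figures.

[H+] = 10^(-2.87) = 1.35 × 10^-3 M = x
Ka = x²/(C₀ − x) ⇒ C₀ = x + x²/Ka
C₀ = 1.35 × 10^-3 + (1.35 × 10^-3)²/(1.9 × 10^-5) = 9.73 × 10^-2 M

C₀ = 9.7 × 10^-2 M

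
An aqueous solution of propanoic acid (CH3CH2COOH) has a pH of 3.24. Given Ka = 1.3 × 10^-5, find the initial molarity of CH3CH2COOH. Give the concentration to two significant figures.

[H+] = 10^(-3.24) = 5.75 × 10^-4 M = x
Ka = x²/(C₀ − x) ⇒ C₀ = x + x²/Ka
C₀ = 5.75 × 10^-4 + (5.75 × 10^-4)²/(1.3 × 10^-5) = 2.60 × 10^-2 M

C₀ = 2.6 × 10^-2 M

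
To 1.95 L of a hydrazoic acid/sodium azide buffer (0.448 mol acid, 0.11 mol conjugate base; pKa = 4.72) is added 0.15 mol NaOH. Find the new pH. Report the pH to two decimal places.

pH = 4.66

After neutralization: n(HN3) = 0.298 mol, n(N3-) = 0.26 mol.
pH = pKa + log([A⁻]/[HA]) = 4.72 + log(0.26/0.298) = 4.72 -0.059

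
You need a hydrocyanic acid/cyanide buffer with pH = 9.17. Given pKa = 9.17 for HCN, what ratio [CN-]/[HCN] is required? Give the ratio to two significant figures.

pH = pKa + log(r) ⇒ log(r) = 9.17 − 9.17 = +0.00
r = [CN-]/[HCN] = 10^(+0.00) = 1

ratio = 1.0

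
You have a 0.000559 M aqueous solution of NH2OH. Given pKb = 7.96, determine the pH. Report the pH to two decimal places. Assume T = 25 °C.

NH2OH + H2O ⇌ NH3OH+ + OH-
Kb = 10^(−7.96) = 1.10 × 10^-8
From the ICE table, Kb = x²/(0.000559 − x) = 1.10 × 10^-8.
Neglecting x in the denominator: x = √(1.10 × 10^-8 × 0.000559) = 2.48 × 10^-6 M
(x/C₀ = 0.44% < 5%, so the approximation holds.)
pOH = 5.61, so pH = 14.00 − pOH = 8.39

pH = 8.39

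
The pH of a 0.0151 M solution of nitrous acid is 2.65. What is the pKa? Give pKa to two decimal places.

[H+] = 10^(-2.65) = 2.24 × 10^-3 M
At equilibrium [HA] = 0.0151 − 2.24 × 10^-3 = 1.29 × 10^-2 M
Ka = [H+][A-]/[HA] = (2.24 × 10^-3)² / 1.29 × 10^-2 = 3.89 × 10^-4
pKa = -log(3.89 × 10^-4) = 3.41

pKa = 3.41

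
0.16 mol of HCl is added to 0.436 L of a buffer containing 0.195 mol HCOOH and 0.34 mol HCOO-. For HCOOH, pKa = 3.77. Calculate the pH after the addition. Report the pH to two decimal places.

Added H+ converts HCOO- to HCOOH: HCOOH → 0.355 mol, HCOO- → 0.18 mol.
Henderson–Hasselbalch with mole ratio 0.18/0.355: pH = 3.77 + (-0.295)

pH = 3.48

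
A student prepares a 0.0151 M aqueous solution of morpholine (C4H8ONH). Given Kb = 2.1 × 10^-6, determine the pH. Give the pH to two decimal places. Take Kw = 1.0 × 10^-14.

C4H8ONH + H2O ⇌ C4H8ONH2+ + OH-
Kb = x²/(0.0151 − x) = 2.1 × 10^-6
Since Kb ≪ C₀, x ≈ √(Kb·C₀) = 1.78 × 10^-4 M.
(x/C₀ = 1.2% < 5%, so the approximation holds.)
pOH = −log(1.78 × 10^-4) = 3.75; pH = 14.00 − 3.75 = 10.25

pH = 10.25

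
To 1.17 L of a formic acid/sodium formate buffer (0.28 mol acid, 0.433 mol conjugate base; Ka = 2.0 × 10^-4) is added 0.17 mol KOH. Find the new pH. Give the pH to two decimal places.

After neutralization: n(HCOOH) = 0.11 mol, n(HCOO-) = 0.603 mol.
pKa = −log(2.0 × 10^-4) = 3.699
Henderson–Hasselbalch with mole ratio 0.603/0.11: pH = 3.699 + (+0.739)

pH = 4.44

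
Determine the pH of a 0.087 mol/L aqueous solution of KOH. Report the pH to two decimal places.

KOH is a strong base; [OH-] = 0.087 M.
pOH = -log(0.087) = 1.06
pH = 14.00 - 1.06 = 12.94

pH = 12.94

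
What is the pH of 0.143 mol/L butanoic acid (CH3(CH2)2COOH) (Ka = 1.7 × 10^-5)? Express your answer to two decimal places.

CH3(CH2)2COOH ⇌ CH3(CH2)2COO- + H+
Ka = x²/(0.143 − x) = 1.7 × 10^-5
Since Ka ≪ C₀, x ≈ √(Ka·C₀) = 1.56 × 10^-3 M.
pH = −log[H+] = −log(1.56 × 10^-3) = 2.81

pH = 2.81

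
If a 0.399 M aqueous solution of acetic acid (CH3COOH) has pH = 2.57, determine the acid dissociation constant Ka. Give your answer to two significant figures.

Ka = 1.8 × 10^-5

[H+] = 10^(-2.57) = 2.69 × 10^-3 M
At equilibrium [HA] = 0.399 − 2.69 × 10^-3 = 3.96 × 10^-1 M
Ka = [H+][A-]/[HA] = (2.69 × 10^-3)² / 3.96 × 10^-1 = 1.8 × 10^-5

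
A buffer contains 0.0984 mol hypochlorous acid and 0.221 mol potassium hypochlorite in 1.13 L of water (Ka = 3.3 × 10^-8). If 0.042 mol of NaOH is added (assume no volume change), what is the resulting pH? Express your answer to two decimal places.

After neutralization: n(HOCl) = 0.0564 mol, n(OCl-) = 0.263 mol.
pKa = −log(3.3 × 10^-8) = 7.481
pH = pKa + log([A⁻]/[HA]) = 7.481 + log(0.263/0.0564) = 7.481 +0.669

pH = 8.15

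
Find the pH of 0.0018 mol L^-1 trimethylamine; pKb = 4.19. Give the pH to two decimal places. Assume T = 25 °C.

pH = 10.49

(CH3)3N + H2O ⇌ (CH3)3NH+ + OH-
Kb = 10^(−4.19) = 6.46 × 10^-5
Kb = x²/(0.0018 − x) = 6.46 × 10^-5
Here C₀/Kb ≈ 27.9, so the small-x approximation fails. Use the quadratic:
x = [−6.46e-05 + √(6.46e-05² + 4.65e-07)]/2 = 3.10 × 10^-4 M
pOH = 3.51, so pH = 14.00 − pOH = 10.49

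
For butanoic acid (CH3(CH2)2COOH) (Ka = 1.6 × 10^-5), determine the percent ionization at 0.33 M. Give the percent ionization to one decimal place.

0.7%

CH3(CH2)2COOH ⇌ CH3(CH2)2COO- + H+; let x = [H+] at equilibrium.
x ≈ √(Ka·C₀) = √(1.6 × 10^-5 × 0.33) = 2.30 × 10^-3 M
Fraction ionized = 2.30 × 10^-3 / 0.33 = 0.0070 → 0.7%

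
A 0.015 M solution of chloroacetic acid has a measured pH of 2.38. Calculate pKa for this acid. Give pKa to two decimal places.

pKa = 2.79

[H+] = 10^(-2.38) = 4.17 × 10^-3 M
At equilibrium [HA] = 0.015 − 4.17 × 10^-3 = 1.08 × 10^-2 M
Ka = [H+][A-]/[HA] = (4.17 × 10^-3)² / 1.08 × 10^-2 = 1.61 × 10^-3
pKa = -log(1.61 × 10^-3) = 2.79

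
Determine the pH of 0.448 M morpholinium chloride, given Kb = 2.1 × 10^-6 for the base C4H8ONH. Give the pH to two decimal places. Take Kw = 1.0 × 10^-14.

C4H8ONH2+ is the conjugate acid of the weak base C4H8ONH.
Ka = Kw/Kb = 1.0×10^-14 / 2.1 × 10^-6 = 4.76 × 10^-9
Let x = [H+] at equilibrium. Ka = x²/(0.448 − x).
Since Ka ≪ C₀, x ≈ √(Ka·C₀) = 4.62 × 10^-5 M.
(x/C₀ = 0.01% < 5%, so the approximation holds.)
pH = −log(4.62 × 10^-5) = 4.34

pH = 4.34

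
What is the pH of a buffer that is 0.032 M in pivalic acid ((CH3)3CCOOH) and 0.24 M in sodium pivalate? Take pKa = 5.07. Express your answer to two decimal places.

Using pH = pKa + log([base]/[acid]) with [base]/[acid] = 0.24/0.032:
pH = 5.07 + (+0.875) = 5.95

pH = 5.95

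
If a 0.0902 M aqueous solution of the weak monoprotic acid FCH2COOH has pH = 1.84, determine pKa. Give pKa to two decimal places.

pKa = 2.56

[H+] = 10^(-1.84) = 1.45 × 10^-2 M
At equilibrium [HA] = 0.0902 − 1.45 × 10^-2 = 7.57 × 10^-2 M
Ka = [H+][A-]/[HA] = (1.45 × 10^-2)² / 7.57 × 10^-2 = 2.78 × 10^-3
pKa = -log(2.78 × 10^-3) = 2.56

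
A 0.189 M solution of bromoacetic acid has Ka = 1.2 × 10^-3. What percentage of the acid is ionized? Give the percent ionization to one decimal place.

BrCH2COOH ⇌ BrCH2COO- + H+; let x = [H+] at equilibrium.
Solve x² + 0.0012x − 0.000227 = 0 → x = 1.45 × 10^-2 M
% ionization = x/C₀ × 100% = 1.45 × 10^-2/0.189 × 100% = 7.7%

7.7%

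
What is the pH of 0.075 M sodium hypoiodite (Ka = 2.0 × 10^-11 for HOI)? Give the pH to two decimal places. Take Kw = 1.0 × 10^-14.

OI- is the conjugate base of the weak acid HOI.
Kb = Kw/Ka = 1.0×10^-14 / 2.0 × 10^-11 = 5.00 × 10^-4
From the ICE table, Kb = [OH-]²/(0.075 − [OH-]) = 5.00 × 10^-4.
[OH-] is not negligible relative to C₀; solve [OH-]² + 0.0005·[OH-] − 3.75e-05 = 0.
[OH-] = (−Kb + √(Kb² + 4·Kb·C₀))/2 = 5.88 × 10^-3 M
pOH = −log(5.88 × 10^-3) = 2.23; pH = 14.00 − 2.23 = 11.77

pH = 11.77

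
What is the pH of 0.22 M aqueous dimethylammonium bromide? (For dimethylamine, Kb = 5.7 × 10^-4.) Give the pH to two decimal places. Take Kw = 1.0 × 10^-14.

pH = 5.71

(CH3)2NH2+ is the conjugate acid of the weak base (CH3)2NH.
Ka = Kw/Kb = 1.0×10^-14 / 5.7 × 10^-4 = 1.75 × 10^-11
From the ICE table, Ka = [H+]²/(0.22 − [H+]) = 1.75 × 10^-11.
Assume [H+] ≪ 0.22: [H+] ≈ √(1.75 × 10^-11 × 0.22) = 1.96 × 10^-6 M
Check: 0.00089% ionized — well under 5%, approximation valid.
pH = −log[H+] = −log(1.96 × 10^-6) = 5.71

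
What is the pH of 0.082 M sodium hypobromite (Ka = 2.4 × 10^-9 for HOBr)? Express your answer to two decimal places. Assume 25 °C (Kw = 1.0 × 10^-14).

pH = 10.77

OBr- is the conjugate base of the weak acid HOBr.
Kb = Kw/Ka = 1.0×10^-14 / 2.4 × 10^-9 = 4.17 × 10^-6
Kb = [OH-]²/(0.082 − [OH-]) = 4.17 × 10^-6
Neglecting [OH-] in the denominator: [OH-] = √(4.17 × 10^-6 × 0.082) = 5.85 × 10^-4 M
pOH = 3.23, so pH = 14.00 − pOH = 10.77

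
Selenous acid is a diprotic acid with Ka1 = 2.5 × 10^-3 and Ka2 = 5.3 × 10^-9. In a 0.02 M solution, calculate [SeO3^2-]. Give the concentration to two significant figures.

First ionization gives [H+] ≈ [HSeO3-] = 5.93 × 10^-3 M.
Second step: Ka2 = [H+][SeO3^2-]/[HSeO3-] ≈ [SeO3^2-] (since [H+] ≈ [HSeO3-]).
So [SeO3^2-] ≈ Ka2.

5.3 × 10^-9 M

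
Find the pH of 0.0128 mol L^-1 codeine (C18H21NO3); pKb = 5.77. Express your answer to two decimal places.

pH = 10.17

C18H21NO3 + H2O ⇌ C18H22NO3+ + OH-
Kb = 10^(−5.77) = 1.70 × 10^-6
Kb = x²/(0.0128 − x) = 1.70 × 10^-6
Assume x ≪ 0.0128: x ≈ √(1.70 × 10^-6 × 0.0128) = 1.48 × 10^-4 M
(x/C₀ = 1.2% < 5%, so the approximation holds.)
pOH = 3.83, so pH = 14.00 − pOH = 10.17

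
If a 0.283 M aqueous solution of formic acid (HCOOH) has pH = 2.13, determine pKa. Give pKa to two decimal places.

pKa = 3.70

[H+] = 10^(-2.13) = 7.41 × 10^-3 M
At equilibrium [HA] = 0.283 − 7.41 × 10^-3 = 2.76 × 10^-1 M
Ka = [H+][A-]/[HA] = (7.41 × 10^-3)² / 2.76 × 10^-1 = 1.99 × 10^-4
pKa = -log(1.99 × 10^-4) = 3.70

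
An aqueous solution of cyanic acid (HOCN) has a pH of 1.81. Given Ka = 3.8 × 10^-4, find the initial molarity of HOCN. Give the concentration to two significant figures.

C₀ = 6.5 × 10^-1 M

[H+] = 10^(-1.81) = 1.55 × 10^-2 M = x
Ka = x²/(C₀ − x) ⇒ C₀ = x + x²/Ka
C₀ = 1.55 × 10^-2 + (1.55 × 10^-2)²/(3.8 × 10^-4) = 6.48 × 10^-1 M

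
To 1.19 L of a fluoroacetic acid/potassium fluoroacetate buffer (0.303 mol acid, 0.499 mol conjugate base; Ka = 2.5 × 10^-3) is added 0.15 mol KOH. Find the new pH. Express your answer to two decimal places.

OH- converts FCH2COOH to FCH2COO-: FCH2COOH → 0.153 mol, FCH2COO- → 0.649 mol.
pKa = −log(2.5 × 10^-3) = 2.602
pH = pKa + log(n_FCH2COO-/n_FCH2COOH) = 2.602 + log(0.649/0.153) = 2.602 + (+0.628)

pH = 3.23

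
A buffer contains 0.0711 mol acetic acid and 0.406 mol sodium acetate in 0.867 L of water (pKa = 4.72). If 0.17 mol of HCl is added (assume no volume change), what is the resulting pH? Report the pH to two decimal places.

Added H+ converts CH3COO- to CH3COOH: CH3COOH → 0.241 mol, CH3COO- → 0.236 mol.
pH = pKa + log(n_CH3COO-/n_CH3COOH) = 4.72 + log(0.236/0.241) = 4.72 + (-0.009)

pH = 4.71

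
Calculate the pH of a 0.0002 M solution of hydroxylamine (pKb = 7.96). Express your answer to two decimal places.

NH2OH + H2O ⇌ NH3OH+ + OH-
Kb = 10^(−7.96) = 1.10 × 10^-8
Let x = [OH-] at equilibrium. Kb = x²/(0.0002 − x).
Assume x ≪ 0.0002: x ≈ √(1.10 × 10^-8 × 0.0002) = 1.48 × 10^-6 M
pOH = 5.83, so pH = 14.00 − pOH = 8.17

pH = 8.17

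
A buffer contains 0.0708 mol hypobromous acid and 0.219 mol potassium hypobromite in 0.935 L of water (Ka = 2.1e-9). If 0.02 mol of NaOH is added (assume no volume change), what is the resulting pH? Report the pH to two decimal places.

After neutralization: n(HOBr) = 0.0508 mol, n(OBr-) = 0.239 mol.
pKa = −log(2.1 × 10^-9) = 8.678
pH = pKa + log([A⁻]/[HA]) = 8.678 + log(0.239/0.0508) = 8.678 +0.673

pH = 9.35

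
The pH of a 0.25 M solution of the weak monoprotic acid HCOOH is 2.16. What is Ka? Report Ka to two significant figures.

Ka = 2.0 × 10^-4

[H+] = 10^(-2.16) = 6.92 × 10^-3 M
At equilibrium [HA] = 0.25 − 6.92 × 10^-3 = 2.43 × 10^-1 M
Ka = [H+][A-]/[HA] = (6.92 × 10^-3)² / 2.43 × 10^-1 = 2.0 × 10^-4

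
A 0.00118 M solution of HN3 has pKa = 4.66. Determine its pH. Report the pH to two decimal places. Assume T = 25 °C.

pH = 3.82

HN3 ⇌ N3- + H+
Ka = 10^(−4.66) = 2.19 × 10^-5
Let x = [H+] at equilibrium. Ka = x²/(0.00118 − x).
x is not negligible relative to C₀; solve x² + 2.19e-05·x − 2.58e-08 = 0.
x = (−Ka + √(Ka² + 4·Ka·C₀))/2 = 1.50 × 10^-4 M
pH = −log[H+] = −log(1.50 × 10^-4) = 3.82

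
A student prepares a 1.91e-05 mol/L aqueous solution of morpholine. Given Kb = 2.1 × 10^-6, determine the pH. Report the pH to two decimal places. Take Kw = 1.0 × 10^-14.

C4H8ONH + H2O ⇌ C4H8ONH2+ + OH-
From the ICE table, Kb = x²/(1.91e-05 − x) = 2.1 × 10^-6.
Here C₀/Kb ≈ 9.1, so the small-x approximation fails. Use the quadratic:
x = [−2.1e-06 + √(2.1e-06² + 1.6e-10)]/2 = 5.37 × 10^-6 M
pOH = 5.27, so pH = 14.00 − pOH = 8.73

pH = 8.73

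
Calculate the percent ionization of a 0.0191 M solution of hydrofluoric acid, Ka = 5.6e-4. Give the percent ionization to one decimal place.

HF ⇌ F- + H+; let x = [H+] at equilibrium.
Ka = x²/(C₀ − x); solving the quadratic gives x = 3.00 × 10^-3 M.
% ionization = x/C₀ × 100% = 3.00 × 10^-3/0.0191 × 100% = 15.7%

15.7%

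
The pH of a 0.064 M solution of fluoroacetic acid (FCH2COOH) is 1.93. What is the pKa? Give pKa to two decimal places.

[H+] = 10^(-1.93) = 1.17 × 10^-2 M
At equilibrium [HA] = 0.064 − 1.17 × 10^-2 = 5.23 × 10^-2 M
Ka = [H+][A-]/[HA] = (1.17 × 10^-2)² / 5.23 × 10^-2 = 2.62 × 10^-3
pKa = -log(2.62 × 10^-3) = 2.58

pKa = 2.58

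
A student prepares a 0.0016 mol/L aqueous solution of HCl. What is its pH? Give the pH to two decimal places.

HCl is a strong acid and dissociates completely, so [H+] = 0.0016 M.
pH = -log(0.0016) = 2.80

pH = 2.80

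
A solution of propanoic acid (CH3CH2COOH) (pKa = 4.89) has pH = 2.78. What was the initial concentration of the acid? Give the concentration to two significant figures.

C₀ = 2.2 × 10^-1 M

[H+] = 10^(-2.78) = 1.66 × 10^-3 M = x
Ka = 10^(−4.89) = 1.29 × 10^-5
Ka = x²/(C₀ − x) ⇒ C₀ = x + x²/Ka
C₀ = 1.66 × 10^-3 + (1.66 × 10^-3)²/(1.29 × 10^-5) = 2.15 × 10^-1 M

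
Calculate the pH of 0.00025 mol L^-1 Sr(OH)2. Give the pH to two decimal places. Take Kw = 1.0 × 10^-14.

pH = 10.70

Sr(OH)2 is a strong base (each formula unit releases 2 OH-); [OH-] = 0.0005 M.
pOH = -log(0.0005) = 3.30
pH = 14.00 - 3.30 = 10.70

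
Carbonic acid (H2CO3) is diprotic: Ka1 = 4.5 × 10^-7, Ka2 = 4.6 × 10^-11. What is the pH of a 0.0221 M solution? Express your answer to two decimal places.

pH = 4.00

Ka1 ≫ Ka2, so treat the first dissociation as the only significant source of H+.
Ka1 = x²/(0.0221 − x) = 4.5 × 10^-7
x ≈ √(4.5 × 10^-7 × 0.0221) = 9.97 × 10^-5 M
pH = −log(9.97 × 10^-5) = 4.00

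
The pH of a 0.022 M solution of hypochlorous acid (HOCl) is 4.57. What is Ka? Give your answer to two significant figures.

[H+] = 10^(-4.57) = 2.69 × 10^-5 M
At equilibrium [HA] = 0.022 − 2.69 × 10^-5 = 2.20 × 10^-2 M
Ka = [H+][A-]/[HA] = (2.69 × 10^-5)² / 2.20 × 10^-2 = 3.3 × 10^-8

Ka = 3.3 × 10^-8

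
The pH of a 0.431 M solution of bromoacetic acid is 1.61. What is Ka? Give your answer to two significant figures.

[H+] = 10^(-1.61) = 2.45 × 10^-2 M
At equilibrium [HA] = 0.431 − 2.45 × 10^-2 = 4.06 × 10^-1 M
Ka = [H+][A-]/[HA] = (2.45 × 10^-2)² / 4.06 × 10^-1 = 1.5 × 10^-3

Ka = 1.5 × 10^-3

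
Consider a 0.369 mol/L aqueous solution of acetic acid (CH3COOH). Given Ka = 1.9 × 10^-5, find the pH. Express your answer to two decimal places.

CH3COOH ⇌ CH3COO- + H+
Let x = [H+] at equilibrium. Ka = x²/(0.369 − x).
Neglecting x in the denominator: x = √(1.9 × 10^-5 × 0.369) = 2.65 × 10^-3 M
pH = −log[H+] = −log(2.65 × 10^-3) = 2.58

pH = 2.58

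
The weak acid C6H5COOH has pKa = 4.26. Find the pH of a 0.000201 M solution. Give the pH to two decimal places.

pH = 4.09

C6H5COOH ⇌ C6H5COO- + H+
Ka = 10^(−4.26) = 5.50 × 10^-5
Let x = [H+] at equilibrium. Ka = x²/(0.000201 − x).
The 5% rule fails; solving x² + Ka·x − Ka·C₀ = 0 exactly:
x = [−5.5e-05 + √(5.5e-05² + 4.42e-08)]/2 = 8.12 × 10^-5 M
pH = −log(8.12 × 10^-5) = 4.09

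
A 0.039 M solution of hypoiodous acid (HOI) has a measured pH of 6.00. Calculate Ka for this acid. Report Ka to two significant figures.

[H+] = 10^(-6.00) = 1.00 × 10^-6 M
At equilibrium [HA] = 0.039 − 1.00 × 10^-6 = 3.90 × 10^-2 M
Ka = [H+][A-]/[HA] = (1.00 × 10^-6)² / 3.90 × 10^-2 = 2.6 × 10^-11

Ka = 2.6 × 10^-11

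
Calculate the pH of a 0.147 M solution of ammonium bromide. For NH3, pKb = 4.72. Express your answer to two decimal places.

NH4+ is the conjugate acid of the weak base NH3.
Kb = 10^(−4.72) = 1.91 × 10^-5
Ka = Kw/Kb = 1.0×10^-14 / 1.91 × 10^-5 = 5.24 × 10^-10
From the ICE table, Ka = [H+]²/(0.147 − [H+]) = 5.24 × 10^-10.
Neglecting [H+] in the denominator: [H+] = √(5.24 × 10^-10 × 0.147) = 8.78 × 10^-6 M
pH = −log[H+] = −log(8.78 × 10^-6) = 5.06

pH = 5.06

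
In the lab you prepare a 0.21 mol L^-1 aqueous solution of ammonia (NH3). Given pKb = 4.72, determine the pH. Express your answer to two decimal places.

NH3 + H2O ⇌ NH4+ + OH-
Kb = 10^(−4.72) = 1.91 × 10^-5
From the ICE table, Kb = x²/(0.21 − x) = 1.91 × 10^-5.
Since Kb ≪ C₀, x ≈ √(Kb·C₀) = 2.00 × 10^-3 M.
Check: 0.95% ionized — well under 5%, approximation valid.
pOH = 2.70, so pH = 14.00 − pOH = 11.30

pH = 11.30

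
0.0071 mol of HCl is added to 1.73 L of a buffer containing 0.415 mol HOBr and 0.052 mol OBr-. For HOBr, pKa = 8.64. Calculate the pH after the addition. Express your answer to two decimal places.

pH = 7.67

Added H+ converts OBr- to HOBr: HOBr → 0.422 mol, OBr- → 0.0449 mol.
pH = pKa + log(n_OBr-/n_HOBr) = 8.64 + log(0.0449/0.422) = 8.64 + (-0.973)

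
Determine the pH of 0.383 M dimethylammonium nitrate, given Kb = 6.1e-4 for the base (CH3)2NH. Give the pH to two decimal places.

(CH3)2NH2+ is the conjugate acid of the weak base (CH3)2NH.
Ka = Kw/Kb = 1.0×10^-14 / 6.1 × 10^-4 = 1.64 × 10^-11
From the ICE table, Ka = [H+]²/(0.383 − [H+]) = 1.64 × 10^-11.
Assume [H+] ≪ 0.383: [H+] ≈ √(1.64 × 10^-11 × 0.383) = 2.51 × 10^-6 M
Check: 0.00065% ionized — well under 5%, approximation valid.
pH = −log[H+] = −log(2.51 × 10^-6) = 5.60

pH = 5.60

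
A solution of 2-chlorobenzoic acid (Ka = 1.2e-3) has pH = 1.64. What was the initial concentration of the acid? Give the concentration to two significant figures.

C₀ = 4.6 × 10^-1 M

[H+] = 10^(-1.64) = 2.29 × 10^-2 M = x
Ka = x²/(C₀ − x) ⇒ C₀ = x + x²/Ka
C₀ = 2.29 × 10^-2 + (2.29 × 10^-2)²/(1.2 × 10^-3) = 4.60 × 10^-1 M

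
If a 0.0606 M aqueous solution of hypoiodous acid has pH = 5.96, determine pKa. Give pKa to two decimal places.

[H+] = 10^(-5.96) = 1.10 × 10^-6 M
At equilibrium [HA] = 0.0606 − 1.10 × 10^-6 = 6.06 × 10^-2 M
Ka = [H+][A-]/[HA] = (1.10 × 10^-6)² / 6.06 × 10^-2 = 2.00 × 10^-11
pKa = -log(2.00 × 10^-11) = 10.70

pKa = 10.70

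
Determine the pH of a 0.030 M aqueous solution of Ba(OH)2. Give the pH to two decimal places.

pH = 12.78

Ba(OH)2 is a strong base (each formula unit releases 2 OH-); [OH-] = 0.06 M.
pOH = -log(0.06) = 1.22
pH = 14.00 - 1.22 = 12.78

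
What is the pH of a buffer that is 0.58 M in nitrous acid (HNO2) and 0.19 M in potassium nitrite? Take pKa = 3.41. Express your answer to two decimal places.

pH = 2.93

Henderson–Hasselbalch: pH = pKa + log([NO2-]/[HNO2]) = 3.41 + log(0.19/0.58)
pH = 3.41 + (-0.485) = 2.93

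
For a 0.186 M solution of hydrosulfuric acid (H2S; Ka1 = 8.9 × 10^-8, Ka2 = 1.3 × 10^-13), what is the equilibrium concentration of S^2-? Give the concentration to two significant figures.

1.3 × 10^-13 M

First ionization gives [H+] ≈ [HS-] = 1.29 × 10^-4 M.
Second step: Ka2 = [H+][S^2-]/[HS-] ≈ [S^2-] (since [H+] ≈ [HS-]).
So [S^2-] ≈ Ka2.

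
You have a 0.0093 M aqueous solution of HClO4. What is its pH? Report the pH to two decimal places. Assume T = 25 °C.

HClO4 is a strong acid and dissociates completely, so [H+] = 0.0093 M.
pH = -log(0.0093) = 2.03

pH = 2.03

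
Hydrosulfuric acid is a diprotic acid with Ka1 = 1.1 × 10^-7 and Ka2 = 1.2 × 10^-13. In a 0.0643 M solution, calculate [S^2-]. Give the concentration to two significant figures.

First ionization gives [H+] ≈ [HS-] = 8.41 × 10^-5 M.
Second step: Ka2 = [H+][S^2-]/[HS-] ≈ [S^2-] (since [H+] ≈ [HS-]).
So [S^2-] ≈ Ka2.

1.2 × 10^-13 M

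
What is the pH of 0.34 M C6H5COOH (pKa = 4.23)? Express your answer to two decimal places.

C6H5COOH ⇌ C6H5COO- + H+
Ka = 10^(−4.23) = 5.89 × 10^-5
From the ICE table, Ka = [H+]²/(0.34 − [H+]) = 5.89 × 10^-5.
Since Ka ≪ C₀, [H+] ≈ √(Ka·C₀) = 4.48 × 10^-3 M.
pH = −log[H+] = −log(4.48 × 10^-3) = 2.35

pH = 2.35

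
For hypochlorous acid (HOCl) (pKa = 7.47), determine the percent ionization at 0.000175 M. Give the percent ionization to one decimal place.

HOCl ⇌ OCl- + H+; let x = [H+] at equilibrium.
Ka = 10^(−7.47) = 3.39 × 10^-8
x ≈ √(Ka·C₀) = √(3.39 × 10^-8 × 0.000175) = 2.44 × 10^-6 M
% ionization = x/C₀ × 100% = 2.44 × 10^-6/0.000175 × 100% = 1.4%

1.4%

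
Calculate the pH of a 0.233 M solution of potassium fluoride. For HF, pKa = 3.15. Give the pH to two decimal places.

pH = 8.26

F- is the conjugate base of the weak acid HF.
Ka = 10^(−3.15) = 7.08 × 10^-4
Kb = Kw/Ka = 1.0×10^-14 / 7.08 × 10^-4 = 1.41 × 10^-11
From the ICE table, Kb = x²/(0.233 − x) = 1.41 × 10^-11.
Assume x ≪ 0.233: x ≈ √(1.41 × 10^-11 × 0.233) = 1.81 × 10^-6 M
Check: 0.00078% ionized — well under 5%, approximation valid.
pOH = −log(1.81 × 10^-6) = 5.74; pH = 14.00 − 5.74 = 8.26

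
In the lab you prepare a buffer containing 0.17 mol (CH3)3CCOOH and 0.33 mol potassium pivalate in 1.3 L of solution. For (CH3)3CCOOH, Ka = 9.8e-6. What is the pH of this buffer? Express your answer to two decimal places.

pH = 5.30

pKa = −log(9.8 × 10^-6) = 5.009
Using pH = pKa + log([base]/[acid]) with [base]/[acid] = 0.33/0.17:
pH = 5.009 + (+0.288) = 5.30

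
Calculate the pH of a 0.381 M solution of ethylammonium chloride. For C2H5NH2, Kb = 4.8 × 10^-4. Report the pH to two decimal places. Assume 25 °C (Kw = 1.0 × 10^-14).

pH = 5.55

C2H5NH3+ is the conjugate acid of the weak base C2H5NH2.
Ka = Kw/Kb = 1.0×10^-14 / 4.8 × 10^-4 = 2.08 × 10^-11
Let x = [H+] at equilibrium. Ka = x²/(0.381 − x).
Neglecting x in the denominator: x = √(2.08 × 10^-11 × 0.381) = 2.82 × 10^-6 M
(x/C₀ = 0.00074% < 5%, so the approximation holds.)
pH = −log(2.82 × 10^-6) = 5.55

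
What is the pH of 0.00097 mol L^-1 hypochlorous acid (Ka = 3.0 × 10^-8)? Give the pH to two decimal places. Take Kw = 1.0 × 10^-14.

HOCl ⇌ OCl- + H+
From the ICE table, Ka = [H+]²/(0.00097 − [H+]) = 3.0 × 10^-8.
Assume [H+] ≪ 0.00097: [H+] ≈ √(3.0 × 10^-8 × 0.00097) = 5.39 × 10^-6 M
Check: 0.56% ionized — well under 5%, approximation valid.
pH = −log[H+] = −log(5.39 × 10^-6) = 5.27

pH = 5.27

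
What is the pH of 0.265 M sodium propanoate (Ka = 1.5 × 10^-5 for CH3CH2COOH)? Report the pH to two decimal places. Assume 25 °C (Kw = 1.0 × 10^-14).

pH = 9.12

CH3CH2COO- is the conjugate base of the weak acid CH3CH2COOH.
Kb = Kw/Ka = 1.0×10^-14 / 1.5 × 10^-5 = 6.67 × 10^-10
Kb = x²/(0.265 − x) = 6.67 × 10^-10
Assume x ≪ 0.265: x ≈ √(6.67 × 10^-10 × 0.265) = 1.33 × 10^-5 M
pOH = 4.88, so pH = 14.00 − pOH = 9.12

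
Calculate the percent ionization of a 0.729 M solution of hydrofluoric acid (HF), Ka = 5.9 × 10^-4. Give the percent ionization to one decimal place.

2.8%

HF ⇌ F- + H+; let x = [H+] at equilibrium.
x ≈ √(Ka·C₀) = √(5.9 × 10^-4 × 0.729) = 2.07 × 10^-2 M
% ionization = x/C₀ × 100% = 2.07 × 10^-2/0.729 × 100% = 2.8%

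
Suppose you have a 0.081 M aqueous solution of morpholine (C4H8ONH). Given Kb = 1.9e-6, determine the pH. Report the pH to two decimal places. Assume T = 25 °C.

C4H8ONH + H2O ⇌ C4H8ONH2+ + OH-
From the ICE table, Kb = x²/(0.081 − x) = 1.9 × 10^-6.
Since Kb ≪ C₀, x ≈ √(Kb·C₀) = 3.92 × 10^-4 M.
(x/C₀ = 0.48% < 5%, so the approximation holds.)
pOH = 3.41, so pH = 14.00 − pOH = 10.59

pH = 10.59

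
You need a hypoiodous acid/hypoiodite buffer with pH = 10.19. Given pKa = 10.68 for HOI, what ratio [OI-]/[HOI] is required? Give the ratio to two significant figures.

ratio = 0.32

pH = pKa + log(r) ⇒ log(r) = 10.19 − 10.68 = -0.49
r = [OI-]/[HOI] = 10^(-0.49) = 0.324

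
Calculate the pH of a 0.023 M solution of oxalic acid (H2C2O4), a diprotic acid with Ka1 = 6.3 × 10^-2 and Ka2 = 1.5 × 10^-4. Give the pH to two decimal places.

Since Ka1 ≫ Ka2, the first ionization dominates [H+].
Ka1 = x²/(0.023 − x) = 6.3 × 10^-2
Solving the quadratic: x = (−Ka1 + √(Ka1² + 4·Ka1·C₀))/2 = 1.79 × 10^-2 M
pH = −log(1.79 × 10^-2) = 1.75

pH = 1.75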